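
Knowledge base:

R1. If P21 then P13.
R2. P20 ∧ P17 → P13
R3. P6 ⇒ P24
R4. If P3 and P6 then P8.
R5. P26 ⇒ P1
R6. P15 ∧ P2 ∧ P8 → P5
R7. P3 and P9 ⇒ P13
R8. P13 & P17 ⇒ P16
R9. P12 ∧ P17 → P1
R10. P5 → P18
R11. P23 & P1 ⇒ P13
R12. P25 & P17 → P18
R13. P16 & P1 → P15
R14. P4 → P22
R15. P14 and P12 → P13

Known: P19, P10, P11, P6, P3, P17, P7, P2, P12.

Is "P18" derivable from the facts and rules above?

No

Forward chaining from the given facts derives: P24, P8, P1.
Rules concluding P18: R10 needs P5; R12 needs P25 — none of these are established.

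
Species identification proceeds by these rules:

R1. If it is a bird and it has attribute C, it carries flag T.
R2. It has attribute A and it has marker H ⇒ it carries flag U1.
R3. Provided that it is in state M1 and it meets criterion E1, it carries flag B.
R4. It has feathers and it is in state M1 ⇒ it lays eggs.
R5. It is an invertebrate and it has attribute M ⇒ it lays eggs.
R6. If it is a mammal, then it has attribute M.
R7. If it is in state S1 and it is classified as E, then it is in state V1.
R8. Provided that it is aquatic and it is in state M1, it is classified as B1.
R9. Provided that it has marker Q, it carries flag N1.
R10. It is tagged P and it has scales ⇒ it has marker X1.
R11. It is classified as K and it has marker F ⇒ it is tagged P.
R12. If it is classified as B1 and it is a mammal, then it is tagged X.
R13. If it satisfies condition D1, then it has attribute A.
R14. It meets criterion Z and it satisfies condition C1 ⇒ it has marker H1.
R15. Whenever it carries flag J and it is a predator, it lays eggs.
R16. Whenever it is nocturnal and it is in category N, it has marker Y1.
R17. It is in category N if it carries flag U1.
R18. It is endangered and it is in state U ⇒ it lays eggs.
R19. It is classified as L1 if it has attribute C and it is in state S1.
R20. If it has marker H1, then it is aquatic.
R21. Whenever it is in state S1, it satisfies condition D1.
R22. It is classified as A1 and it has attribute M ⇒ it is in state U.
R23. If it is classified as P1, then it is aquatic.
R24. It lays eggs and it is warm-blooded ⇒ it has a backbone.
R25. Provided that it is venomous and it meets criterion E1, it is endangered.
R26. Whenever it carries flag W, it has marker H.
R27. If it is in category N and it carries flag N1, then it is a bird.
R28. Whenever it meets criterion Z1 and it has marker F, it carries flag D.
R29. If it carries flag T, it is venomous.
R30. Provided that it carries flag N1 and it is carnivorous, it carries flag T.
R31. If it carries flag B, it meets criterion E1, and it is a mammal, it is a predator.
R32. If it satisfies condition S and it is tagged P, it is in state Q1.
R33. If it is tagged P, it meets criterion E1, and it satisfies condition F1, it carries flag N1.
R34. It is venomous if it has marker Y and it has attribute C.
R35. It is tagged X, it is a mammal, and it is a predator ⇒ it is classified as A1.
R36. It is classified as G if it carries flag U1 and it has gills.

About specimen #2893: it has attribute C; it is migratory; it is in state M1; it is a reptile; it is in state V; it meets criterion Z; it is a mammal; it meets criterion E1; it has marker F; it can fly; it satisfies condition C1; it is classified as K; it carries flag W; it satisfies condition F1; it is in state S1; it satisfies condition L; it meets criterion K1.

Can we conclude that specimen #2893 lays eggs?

By R3 (it is in state M1, it meets criterion E1): it carries flag B.
By R6 (it is a mammal): it has attribute M.
By R11 (it is classified as K, it has marker F): it is tagged P.
By R14 (it meets criterion Z, it satisfies condition C1): it has marker H1.
By R20 (it has marker H1): it is aquatic.
By R21 (it is in state S1): it satisfies condition D1.
By R26 (it carries flag W): it has marker H.
By R31 (it carries flag B, it meets criterion E1, it is a mammal): it is a predator.
By R33 (it is tagged P, it meets criterion E1, it satisfies condition F1): it carries flag N1.
By R8 (it is aquatic, it is in state M1): it is classified as B1.
By R12 (it is classified as B1, it is a mammal): it is tagged X.
By R13 (it satisfies condition D1): it has attribute A.
By R35 (it is tagged X, it is a mammal, it is a predator): it is classified as A1.
By R2 (it has attribute A, it has marker H): it carries flag U1.
By R17 (it carries flag U1): it is in category N.
By R22 (it is classified as A1, it has attribute M): it is in state U.
By R27 (it is in category N, it carries flag N1): it is a bird.
By R1 (it is a bird, it has attribute C): it carries flag T.
By R29 (it carries flag T): it is venomous.
By R25 (it is venomous, it meets criterion E1): it is endangered.
By R18 (it is endangered, it is in state U): it lays eggs.

Yes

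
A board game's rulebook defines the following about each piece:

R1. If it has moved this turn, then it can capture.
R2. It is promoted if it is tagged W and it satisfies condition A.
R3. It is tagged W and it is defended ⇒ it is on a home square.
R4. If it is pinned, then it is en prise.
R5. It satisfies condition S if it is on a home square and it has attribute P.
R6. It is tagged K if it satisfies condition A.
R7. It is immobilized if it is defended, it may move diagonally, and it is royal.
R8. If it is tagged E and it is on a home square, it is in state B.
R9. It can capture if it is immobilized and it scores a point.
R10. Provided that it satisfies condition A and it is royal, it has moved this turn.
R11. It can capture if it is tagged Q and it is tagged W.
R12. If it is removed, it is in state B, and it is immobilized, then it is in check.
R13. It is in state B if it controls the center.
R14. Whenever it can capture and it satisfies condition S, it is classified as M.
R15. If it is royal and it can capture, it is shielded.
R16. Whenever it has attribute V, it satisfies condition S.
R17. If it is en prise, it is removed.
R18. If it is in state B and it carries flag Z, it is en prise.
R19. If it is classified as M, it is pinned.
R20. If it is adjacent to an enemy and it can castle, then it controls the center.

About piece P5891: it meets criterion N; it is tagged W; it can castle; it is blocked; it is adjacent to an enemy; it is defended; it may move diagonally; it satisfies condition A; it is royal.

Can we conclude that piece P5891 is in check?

No

Forward chaining from the given facts derives: is promoted, is on a home square, is tagged K, is immobilized, has moved this turn, controls the center, can capture, is in state B, is shielded.
The only rule concluding "it is in check" is R12, which needs "it is removed"; that is never established.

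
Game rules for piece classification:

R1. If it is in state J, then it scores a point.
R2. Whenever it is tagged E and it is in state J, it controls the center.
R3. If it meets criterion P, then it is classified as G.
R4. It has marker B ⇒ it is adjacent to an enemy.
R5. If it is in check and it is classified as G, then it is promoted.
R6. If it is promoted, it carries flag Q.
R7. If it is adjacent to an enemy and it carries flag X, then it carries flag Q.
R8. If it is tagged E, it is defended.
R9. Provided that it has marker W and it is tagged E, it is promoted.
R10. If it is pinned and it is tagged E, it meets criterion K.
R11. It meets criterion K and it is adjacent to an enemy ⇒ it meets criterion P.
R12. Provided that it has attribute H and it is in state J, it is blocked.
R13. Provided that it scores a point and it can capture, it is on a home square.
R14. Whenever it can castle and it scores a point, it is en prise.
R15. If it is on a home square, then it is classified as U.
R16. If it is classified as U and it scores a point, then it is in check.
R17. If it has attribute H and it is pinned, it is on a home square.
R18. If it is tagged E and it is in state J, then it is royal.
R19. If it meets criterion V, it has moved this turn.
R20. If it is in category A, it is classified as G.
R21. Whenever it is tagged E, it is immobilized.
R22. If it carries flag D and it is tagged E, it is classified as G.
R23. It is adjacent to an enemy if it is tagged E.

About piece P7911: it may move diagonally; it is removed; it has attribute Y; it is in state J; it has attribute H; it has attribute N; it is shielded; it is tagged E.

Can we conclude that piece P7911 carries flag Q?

No

Forward chaining from the given facts derives: scores a point, controls the center, is defended, is blocked, is royal, is immobilized, is adjacent to an enemy.
Rules concluding "it carries flag Q": R6 needs "it is promoted"; R7 needs "it carries flag X" — none of these are established.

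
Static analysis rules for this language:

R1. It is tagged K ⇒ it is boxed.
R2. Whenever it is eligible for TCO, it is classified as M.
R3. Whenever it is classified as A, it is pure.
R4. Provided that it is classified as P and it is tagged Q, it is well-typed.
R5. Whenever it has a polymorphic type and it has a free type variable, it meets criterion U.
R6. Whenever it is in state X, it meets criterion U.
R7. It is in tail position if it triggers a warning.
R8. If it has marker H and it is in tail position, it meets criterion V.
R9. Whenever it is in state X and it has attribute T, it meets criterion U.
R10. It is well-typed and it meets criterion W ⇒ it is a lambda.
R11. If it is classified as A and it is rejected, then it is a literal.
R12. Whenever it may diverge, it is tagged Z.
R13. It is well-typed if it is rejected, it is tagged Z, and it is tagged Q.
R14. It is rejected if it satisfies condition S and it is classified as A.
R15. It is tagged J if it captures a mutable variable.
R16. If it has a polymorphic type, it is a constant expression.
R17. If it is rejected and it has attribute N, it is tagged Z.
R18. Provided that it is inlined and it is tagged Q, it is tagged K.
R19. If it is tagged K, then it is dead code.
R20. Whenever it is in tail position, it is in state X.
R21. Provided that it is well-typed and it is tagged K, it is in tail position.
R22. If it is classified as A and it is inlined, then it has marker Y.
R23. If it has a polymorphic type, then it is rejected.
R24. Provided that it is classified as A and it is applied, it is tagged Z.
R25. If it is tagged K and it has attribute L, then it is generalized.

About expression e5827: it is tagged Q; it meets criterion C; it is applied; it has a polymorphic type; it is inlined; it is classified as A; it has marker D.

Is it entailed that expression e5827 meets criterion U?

By R18 (it is inlined, it is tagged Q): it is tagged K.
By R23 (it has a polymorphic type): it is rejected.
By R24 (it is classified as A, it is applied): it is tagged Z.
By R13 (it is rejected, it is tagged Z, it is tagged Q): it is well-typed.
By R21 (it is well-typed, it is tagged K): it is in tail position.
By R20 (it is in tail position): it is in state X.
By R6 (it is in state X): it meets criterion U.

Yes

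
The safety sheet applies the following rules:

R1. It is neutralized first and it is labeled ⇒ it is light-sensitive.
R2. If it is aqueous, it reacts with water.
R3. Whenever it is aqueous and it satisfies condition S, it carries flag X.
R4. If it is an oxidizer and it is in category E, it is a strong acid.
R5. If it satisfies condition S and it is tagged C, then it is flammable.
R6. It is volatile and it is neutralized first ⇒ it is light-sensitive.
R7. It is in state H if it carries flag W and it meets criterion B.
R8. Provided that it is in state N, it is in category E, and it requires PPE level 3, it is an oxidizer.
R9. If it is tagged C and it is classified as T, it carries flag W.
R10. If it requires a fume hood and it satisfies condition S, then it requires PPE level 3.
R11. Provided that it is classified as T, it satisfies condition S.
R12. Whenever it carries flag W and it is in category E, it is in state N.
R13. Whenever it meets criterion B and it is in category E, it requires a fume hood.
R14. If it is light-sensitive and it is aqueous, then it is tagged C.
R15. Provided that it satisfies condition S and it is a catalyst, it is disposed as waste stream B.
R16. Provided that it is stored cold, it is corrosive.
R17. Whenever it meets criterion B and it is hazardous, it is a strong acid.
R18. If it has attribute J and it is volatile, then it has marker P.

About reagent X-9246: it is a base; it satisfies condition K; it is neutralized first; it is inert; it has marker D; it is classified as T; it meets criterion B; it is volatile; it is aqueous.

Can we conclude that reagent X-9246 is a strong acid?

No

Forward chaining from the given facts derives: reacts with water, is light-sensitive, satisfies condition S, is tagged C, carries flag X, is flammable, carries flag W, is in state H.
Rules concluding "it is a strong acid": R4 needs "it is an oxidizer"; R17 needs "it is hazardous" — none of these are established.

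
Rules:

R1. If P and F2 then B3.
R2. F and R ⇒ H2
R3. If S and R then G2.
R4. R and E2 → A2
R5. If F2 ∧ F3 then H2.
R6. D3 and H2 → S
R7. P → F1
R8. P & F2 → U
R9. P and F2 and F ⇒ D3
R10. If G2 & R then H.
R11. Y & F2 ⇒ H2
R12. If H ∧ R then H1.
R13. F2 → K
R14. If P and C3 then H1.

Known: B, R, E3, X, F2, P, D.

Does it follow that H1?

No

Forward chaining from the given facts derives: B3, F1, U, K.
Rules concluding H1: R12 needs H; R14 needs C3 — none of these are established.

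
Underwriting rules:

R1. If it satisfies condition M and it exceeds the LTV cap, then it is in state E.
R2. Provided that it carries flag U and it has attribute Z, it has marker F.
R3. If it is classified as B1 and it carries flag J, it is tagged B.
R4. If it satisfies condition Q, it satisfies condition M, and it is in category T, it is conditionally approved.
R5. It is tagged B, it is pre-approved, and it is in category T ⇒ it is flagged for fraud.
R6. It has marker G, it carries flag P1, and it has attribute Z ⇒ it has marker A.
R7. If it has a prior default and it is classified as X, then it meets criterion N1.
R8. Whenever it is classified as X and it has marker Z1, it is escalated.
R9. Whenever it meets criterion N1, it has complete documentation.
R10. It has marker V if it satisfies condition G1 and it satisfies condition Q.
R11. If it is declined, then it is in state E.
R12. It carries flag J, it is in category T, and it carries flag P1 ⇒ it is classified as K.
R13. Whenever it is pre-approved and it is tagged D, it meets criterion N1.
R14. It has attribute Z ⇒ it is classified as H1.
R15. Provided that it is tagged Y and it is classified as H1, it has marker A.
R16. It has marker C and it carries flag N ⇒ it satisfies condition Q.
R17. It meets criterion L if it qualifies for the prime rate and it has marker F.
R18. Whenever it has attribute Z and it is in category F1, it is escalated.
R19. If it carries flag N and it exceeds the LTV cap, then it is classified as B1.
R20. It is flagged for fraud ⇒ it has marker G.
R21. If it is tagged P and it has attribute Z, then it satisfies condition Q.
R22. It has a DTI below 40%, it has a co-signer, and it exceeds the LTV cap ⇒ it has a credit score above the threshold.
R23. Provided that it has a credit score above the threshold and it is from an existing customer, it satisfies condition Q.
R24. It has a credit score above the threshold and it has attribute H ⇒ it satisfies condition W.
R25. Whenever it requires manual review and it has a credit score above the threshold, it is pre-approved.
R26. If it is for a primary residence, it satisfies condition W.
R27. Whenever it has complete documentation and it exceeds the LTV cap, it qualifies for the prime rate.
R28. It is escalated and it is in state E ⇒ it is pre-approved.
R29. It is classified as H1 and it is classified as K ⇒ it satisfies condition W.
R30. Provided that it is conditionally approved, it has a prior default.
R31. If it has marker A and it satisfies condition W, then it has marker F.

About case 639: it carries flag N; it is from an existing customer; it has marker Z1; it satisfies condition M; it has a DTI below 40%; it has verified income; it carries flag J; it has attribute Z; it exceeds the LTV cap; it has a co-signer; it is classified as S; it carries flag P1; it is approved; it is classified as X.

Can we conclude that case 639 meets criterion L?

No

Forward chaining from the given facts derives: is in state E, is escalated, is classified as H1, is classified as B1, has a credit score above the threshold, satisfies condition Q, is pre-approved, is tagged B.
The only rule concluding "it meets criterion L" is R17, which needs "it qualifies for the prime rate"; that is never established.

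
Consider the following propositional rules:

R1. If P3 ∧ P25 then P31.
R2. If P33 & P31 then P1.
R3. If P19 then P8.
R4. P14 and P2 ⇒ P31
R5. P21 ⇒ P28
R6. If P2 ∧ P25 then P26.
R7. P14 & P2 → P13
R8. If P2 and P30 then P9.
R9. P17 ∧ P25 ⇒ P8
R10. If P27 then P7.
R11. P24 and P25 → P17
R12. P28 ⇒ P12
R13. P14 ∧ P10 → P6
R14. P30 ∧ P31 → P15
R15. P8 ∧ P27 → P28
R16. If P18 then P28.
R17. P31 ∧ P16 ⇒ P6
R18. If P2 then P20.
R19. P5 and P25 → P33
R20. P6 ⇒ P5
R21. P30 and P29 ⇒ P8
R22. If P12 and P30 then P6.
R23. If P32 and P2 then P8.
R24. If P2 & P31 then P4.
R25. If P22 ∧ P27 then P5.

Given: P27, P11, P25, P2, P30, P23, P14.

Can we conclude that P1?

No

Forward chaining from the given facts derives: P31, P26, P13, P9, P7, P15, P20, P4.
The only rule concluding P1 is R2, which needs P33; that is never established.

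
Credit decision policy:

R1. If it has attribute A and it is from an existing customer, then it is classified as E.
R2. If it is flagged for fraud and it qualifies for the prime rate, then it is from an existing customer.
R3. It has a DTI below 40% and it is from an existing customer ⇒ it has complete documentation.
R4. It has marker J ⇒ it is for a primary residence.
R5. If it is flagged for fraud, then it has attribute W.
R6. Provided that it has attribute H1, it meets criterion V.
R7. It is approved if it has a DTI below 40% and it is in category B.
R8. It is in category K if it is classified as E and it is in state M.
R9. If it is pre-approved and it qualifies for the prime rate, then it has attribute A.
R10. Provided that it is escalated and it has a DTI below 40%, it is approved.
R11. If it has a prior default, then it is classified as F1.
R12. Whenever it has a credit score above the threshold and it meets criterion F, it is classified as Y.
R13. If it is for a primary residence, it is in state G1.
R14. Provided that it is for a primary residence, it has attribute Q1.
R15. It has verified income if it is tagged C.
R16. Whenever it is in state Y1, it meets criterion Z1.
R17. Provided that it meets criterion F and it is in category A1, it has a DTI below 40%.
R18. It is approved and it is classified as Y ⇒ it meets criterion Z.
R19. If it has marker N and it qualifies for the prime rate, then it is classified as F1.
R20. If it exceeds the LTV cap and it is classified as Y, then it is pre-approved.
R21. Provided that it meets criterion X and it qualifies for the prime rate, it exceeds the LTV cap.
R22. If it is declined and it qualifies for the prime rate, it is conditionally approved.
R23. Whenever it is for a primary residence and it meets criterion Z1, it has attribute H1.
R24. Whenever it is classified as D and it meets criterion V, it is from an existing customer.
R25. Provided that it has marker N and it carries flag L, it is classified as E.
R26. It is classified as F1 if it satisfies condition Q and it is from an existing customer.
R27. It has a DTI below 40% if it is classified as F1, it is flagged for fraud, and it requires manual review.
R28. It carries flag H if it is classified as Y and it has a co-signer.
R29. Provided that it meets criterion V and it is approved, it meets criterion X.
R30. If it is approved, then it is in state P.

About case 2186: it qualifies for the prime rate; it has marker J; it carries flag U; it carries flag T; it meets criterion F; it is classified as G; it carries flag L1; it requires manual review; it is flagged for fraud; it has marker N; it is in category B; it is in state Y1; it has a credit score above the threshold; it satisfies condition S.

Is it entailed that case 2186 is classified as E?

By R2 (it is flagged for fraud, it qualifies for the prime rate): it is from an existing customer.
By R4 (it has marker J): it is for a primary residence.
By R12 (it has a credit score above the threshold, it meets criterion F): it is classified as Y.
By R16 (it is in state Y1): it meets criterion Z1.
By R19 (it has marker N, it qualifies for the prime rate): it is classified as F1.
By R23 (it is for a primary residence, it meets criterion Z1): it has attribute H1.
By R27 (it is classified as F1, it is flagged for fraud, it requires manual review): it has a DTI below 40%.
By R6 (it has attribute H1): it meets criterion V.
By R7 (it has a DTI below 40%, it is in category B): it is approved.
By R29 (it meets criterion V, it is approved): it meets criterion X.
By R21 (it meets criterion X, it qualifies for the prime rate): it exceeds the LTV cap.
By R20 (it exceeds the LTV cap, it is classified as Y): it is pre-approved.
By R9 (it is pre-approved, it qualifies for the prime rate): it has attribute A.
By R1 (it has attribute A, it is from an existing customer): it is classified as E.

Yes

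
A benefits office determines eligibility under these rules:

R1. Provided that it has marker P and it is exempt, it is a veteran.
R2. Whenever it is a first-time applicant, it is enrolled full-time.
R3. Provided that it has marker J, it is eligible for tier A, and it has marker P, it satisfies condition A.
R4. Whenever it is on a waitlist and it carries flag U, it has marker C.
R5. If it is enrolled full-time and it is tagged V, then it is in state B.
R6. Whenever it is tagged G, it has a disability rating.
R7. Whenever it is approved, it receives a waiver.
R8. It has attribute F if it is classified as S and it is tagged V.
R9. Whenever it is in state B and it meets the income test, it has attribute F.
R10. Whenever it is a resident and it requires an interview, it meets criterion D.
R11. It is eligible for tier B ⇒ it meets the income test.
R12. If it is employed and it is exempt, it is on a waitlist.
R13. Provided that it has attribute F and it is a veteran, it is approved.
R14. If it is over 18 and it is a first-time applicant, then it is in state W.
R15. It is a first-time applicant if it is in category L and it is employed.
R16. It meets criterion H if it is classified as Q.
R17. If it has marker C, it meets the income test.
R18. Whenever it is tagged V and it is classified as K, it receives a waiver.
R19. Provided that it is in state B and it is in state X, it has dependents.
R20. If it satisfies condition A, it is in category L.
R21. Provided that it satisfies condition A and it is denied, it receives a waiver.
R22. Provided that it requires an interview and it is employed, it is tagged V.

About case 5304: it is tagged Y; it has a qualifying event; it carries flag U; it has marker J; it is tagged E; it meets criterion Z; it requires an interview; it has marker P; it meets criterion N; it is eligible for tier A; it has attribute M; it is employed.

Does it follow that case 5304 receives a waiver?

No

Forward chaining from the given facts derives: satisfies condition A, is in category L, is tagged V, is a first-time applicant, is enrolled full-time, is in state B.
Rules concluding "it receives a waiver": R7 needs "it is approved"; R18 needs "it is classified as K"; R21 needs "it is denied" — none of these are established.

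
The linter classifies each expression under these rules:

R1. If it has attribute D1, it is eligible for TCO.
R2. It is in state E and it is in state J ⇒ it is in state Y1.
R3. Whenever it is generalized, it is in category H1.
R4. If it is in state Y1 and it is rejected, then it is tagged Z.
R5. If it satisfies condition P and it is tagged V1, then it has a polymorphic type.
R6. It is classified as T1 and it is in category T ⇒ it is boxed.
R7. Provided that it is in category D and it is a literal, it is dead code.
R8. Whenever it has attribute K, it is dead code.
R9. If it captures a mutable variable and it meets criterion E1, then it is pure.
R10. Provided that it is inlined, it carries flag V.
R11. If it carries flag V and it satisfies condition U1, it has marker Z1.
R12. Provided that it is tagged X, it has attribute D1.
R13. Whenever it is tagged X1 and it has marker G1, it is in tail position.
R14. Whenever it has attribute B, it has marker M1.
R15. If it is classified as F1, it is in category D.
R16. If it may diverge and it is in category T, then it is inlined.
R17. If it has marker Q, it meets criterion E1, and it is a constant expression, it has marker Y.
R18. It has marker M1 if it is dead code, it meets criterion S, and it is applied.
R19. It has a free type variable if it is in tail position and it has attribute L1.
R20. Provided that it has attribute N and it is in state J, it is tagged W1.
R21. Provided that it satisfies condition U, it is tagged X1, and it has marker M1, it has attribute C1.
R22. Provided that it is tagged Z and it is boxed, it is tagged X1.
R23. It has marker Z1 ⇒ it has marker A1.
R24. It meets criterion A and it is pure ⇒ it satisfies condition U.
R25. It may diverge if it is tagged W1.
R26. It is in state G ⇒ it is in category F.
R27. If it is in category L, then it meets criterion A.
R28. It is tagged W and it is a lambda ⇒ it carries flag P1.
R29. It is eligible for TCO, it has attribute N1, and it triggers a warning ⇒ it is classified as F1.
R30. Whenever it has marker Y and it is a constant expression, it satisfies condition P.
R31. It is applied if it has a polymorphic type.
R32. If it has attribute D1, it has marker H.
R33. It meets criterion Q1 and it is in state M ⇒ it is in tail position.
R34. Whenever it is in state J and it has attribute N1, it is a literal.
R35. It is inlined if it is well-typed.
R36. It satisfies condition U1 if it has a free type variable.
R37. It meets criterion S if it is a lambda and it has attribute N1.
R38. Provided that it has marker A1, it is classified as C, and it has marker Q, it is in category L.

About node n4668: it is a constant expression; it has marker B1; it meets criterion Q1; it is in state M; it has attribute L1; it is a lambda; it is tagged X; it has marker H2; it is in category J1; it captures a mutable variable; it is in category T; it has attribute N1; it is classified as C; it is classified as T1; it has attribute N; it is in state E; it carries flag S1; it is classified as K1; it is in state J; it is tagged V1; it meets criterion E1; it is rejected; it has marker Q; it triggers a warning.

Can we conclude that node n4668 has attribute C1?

By R2 (it is in state E, it is in state J): it is in state Y1.
By R4 (it is in state Y1, it is rejected): it is tagged Z.
By R6 (it is classified as T1, it is in category T): it is boxed.
By R9 (it captures a mutable variable, it meets criterion E1): it is pure.
By R12 (it is tagged X): it has attribute D1.
By R17 (it has marker Q, it meets criterion E1, it is a constant expression): it has marker Y.
By R20 (it has attribute N, it is in state J): it is tagged W1.
By R22 (it is tagged Z, it is boxed): it is tagged X1.
By R25 (it is tagged W1): it may diverge.
By R30 (it has marker Y, it is a constant expression): it satisfies condition P.
By R33 (it meets criterion Q1, it is in state M): it is in tail position.
By R34 (it is in state J, it has attribute N1): it is a literal.
By R37 (it is a lambda, it has attribute N1): it meets criterion S.
By R1 (it has attribute D1): it is eligible for TCO.
By R5 (it satisfies condition P, it is tagged V1): it has a polymorphic type.
By R16 (it may diverge, it is in category T): it is inlined.
By R19 (it is in tail position, it has attribute L1): it has a free type variable.
By R29 (it is eligible for TCO, it has attribute N1, it triggers a warning): it is classified as F1.
By R31 (it has a polymorphic type): it is applied.
By R36 (it has a free type variable): it satisfies condition U1.
By R10 (it is inlined): it carries flag V.
By R11 (it carries flag V, it satisfies condition U1): it has marker Z1.
By R15 (it is classified as F1): it is in category D.
By R23 (it has marker Z1): it has marker A1.
By R38 (it has marker A1, it is classified as C, it has marker Q): it is in category L.
By R7 (it is in category D, it is a literal): it is dead code.
By R18 (it is dead code, it meets criterion S, it is applied): it has marker M1.
By R27 (it is in category L): it meets criterion A.
By R24 (it meets criterion A, it is pure): it satisfies condition U.
By R21 (it satisfies condition U, it is tagged X1, it has marker M1): it has attribute C1.

Yes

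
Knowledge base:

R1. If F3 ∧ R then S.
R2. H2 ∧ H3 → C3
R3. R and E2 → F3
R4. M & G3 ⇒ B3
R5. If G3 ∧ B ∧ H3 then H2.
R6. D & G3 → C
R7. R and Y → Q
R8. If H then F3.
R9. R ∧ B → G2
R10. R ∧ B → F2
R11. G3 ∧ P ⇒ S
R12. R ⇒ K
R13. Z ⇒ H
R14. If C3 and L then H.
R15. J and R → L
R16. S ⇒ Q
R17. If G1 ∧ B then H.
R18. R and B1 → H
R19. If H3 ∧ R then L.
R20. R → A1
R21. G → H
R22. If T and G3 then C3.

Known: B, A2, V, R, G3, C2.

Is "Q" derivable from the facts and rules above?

No

Forward chaining from the given facts derives: G2, F2, K, A1.
Rules concluding Q: R7 needs Y; R16 needs S — none of these are established.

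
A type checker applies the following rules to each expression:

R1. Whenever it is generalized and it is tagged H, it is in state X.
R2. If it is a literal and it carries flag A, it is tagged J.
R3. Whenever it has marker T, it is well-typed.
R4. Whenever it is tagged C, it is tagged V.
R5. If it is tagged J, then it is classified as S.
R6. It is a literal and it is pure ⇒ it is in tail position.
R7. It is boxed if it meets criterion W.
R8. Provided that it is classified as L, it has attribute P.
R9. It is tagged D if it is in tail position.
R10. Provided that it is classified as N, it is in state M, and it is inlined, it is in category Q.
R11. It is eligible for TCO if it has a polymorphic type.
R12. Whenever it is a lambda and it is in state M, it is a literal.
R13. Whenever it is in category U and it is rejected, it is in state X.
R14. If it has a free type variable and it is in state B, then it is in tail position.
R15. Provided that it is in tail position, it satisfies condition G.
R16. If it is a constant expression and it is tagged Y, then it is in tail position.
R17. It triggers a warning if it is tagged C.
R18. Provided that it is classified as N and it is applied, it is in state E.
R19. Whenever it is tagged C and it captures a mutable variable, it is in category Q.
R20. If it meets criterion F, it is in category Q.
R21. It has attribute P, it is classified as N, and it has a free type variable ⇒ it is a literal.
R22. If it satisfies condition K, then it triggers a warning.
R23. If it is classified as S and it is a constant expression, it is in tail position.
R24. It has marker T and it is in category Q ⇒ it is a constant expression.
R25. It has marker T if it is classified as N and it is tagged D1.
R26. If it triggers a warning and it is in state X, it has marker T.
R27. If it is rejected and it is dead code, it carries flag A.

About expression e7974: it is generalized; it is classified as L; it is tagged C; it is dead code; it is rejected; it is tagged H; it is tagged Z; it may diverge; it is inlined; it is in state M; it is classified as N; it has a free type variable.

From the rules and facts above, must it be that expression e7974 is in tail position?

By R1 (it is generalized, it is tagged H): it is in state X.
By R8 (it is classified as L): it has attribute P.
By R10 (it is classified as N, it is in state M, it is inlined): it is in category Q.
By R17 (it is tagged C): it triggers a warning.
By R21 (it has attribute P, it is classified as N, it has a free type variable): it is a literal.
By R26 (it triggers a warning, it is in state X): it has marker T.
By R27 (it is rejected, it is dead code): it carries flag A.
By R2 (it is a literal, it carries flag A): it is tagged J.
By R5 (it is tagged J): it is classified as S.
By R24 (it has marker T, it is in category Q): it is a constant expression.
By R23 (it is classified as S, it is a constant expression): it is in tail position.

Yes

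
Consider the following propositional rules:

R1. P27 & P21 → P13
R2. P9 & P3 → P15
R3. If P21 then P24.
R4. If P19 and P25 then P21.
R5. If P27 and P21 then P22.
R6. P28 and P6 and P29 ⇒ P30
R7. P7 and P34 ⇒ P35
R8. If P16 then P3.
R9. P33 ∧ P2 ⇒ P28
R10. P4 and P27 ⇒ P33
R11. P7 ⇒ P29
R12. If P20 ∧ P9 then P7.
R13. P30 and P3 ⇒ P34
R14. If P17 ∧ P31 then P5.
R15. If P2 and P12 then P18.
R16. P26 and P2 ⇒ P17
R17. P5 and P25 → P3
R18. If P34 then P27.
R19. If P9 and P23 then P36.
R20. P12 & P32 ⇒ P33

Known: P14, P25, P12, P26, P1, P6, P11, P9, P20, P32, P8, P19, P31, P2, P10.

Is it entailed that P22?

Yes

P21  (by R4: P19, P25)
P7  (by R12: P20, P9)
P17  (by R16: P26, P2)
P33  (by R20: P12, P32)
P28  (by R9: P33, P2)
P29  (by R11: P7)
P5  (by R14: P17, P31)
P3  (by R17: P5, P25)
P30  (by R6: P28, P6, P29)
P34  (by R13: P30, P3)
P27  (by R18: P34)
P22  (by R5: P27, P21)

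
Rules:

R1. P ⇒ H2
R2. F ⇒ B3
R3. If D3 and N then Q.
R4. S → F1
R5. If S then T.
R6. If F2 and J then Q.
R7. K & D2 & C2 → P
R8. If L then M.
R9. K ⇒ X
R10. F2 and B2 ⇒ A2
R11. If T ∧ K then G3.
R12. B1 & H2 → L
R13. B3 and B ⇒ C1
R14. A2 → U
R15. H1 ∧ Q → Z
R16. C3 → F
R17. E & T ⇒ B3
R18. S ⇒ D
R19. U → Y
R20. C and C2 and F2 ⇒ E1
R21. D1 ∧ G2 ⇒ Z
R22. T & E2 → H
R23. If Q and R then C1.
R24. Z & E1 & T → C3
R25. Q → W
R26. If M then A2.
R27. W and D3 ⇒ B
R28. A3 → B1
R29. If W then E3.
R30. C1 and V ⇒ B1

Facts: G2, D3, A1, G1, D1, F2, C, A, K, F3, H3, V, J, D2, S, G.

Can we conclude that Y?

Forward chaining from the given facts derives: F1, T, Q, X, G3, D, Z, W, B, E3.
The only rule concluding Y is R19, which needs U; that is never established.

No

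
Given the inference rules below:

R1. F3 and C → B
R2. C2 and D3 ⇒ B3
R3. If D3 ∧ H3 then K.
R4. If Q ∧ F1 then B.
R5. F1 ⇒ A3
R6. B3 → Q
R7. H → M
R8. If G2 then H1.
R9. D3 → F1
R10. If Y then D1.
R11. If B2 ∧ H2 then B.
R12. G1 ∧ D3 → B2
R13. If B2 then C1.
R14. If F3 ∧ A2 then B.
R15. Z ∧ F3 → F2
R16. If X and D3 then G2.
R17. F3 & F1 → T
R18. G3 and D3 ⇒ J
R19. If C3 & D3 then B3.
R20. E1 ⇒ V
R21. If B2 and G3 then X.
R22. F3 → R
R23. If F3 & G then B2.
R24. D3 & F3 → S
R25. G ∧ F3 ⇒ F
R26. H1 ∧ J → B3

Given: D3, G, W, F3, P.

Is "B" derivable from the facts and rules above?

Forward chaining from the given facts derives: F1, T, R, B2, S, F, A3, C1.
Rules concluding B: R1 needs C; R4 needs Q; R11 needs H2; R14 needs A2 — none of these are established.

No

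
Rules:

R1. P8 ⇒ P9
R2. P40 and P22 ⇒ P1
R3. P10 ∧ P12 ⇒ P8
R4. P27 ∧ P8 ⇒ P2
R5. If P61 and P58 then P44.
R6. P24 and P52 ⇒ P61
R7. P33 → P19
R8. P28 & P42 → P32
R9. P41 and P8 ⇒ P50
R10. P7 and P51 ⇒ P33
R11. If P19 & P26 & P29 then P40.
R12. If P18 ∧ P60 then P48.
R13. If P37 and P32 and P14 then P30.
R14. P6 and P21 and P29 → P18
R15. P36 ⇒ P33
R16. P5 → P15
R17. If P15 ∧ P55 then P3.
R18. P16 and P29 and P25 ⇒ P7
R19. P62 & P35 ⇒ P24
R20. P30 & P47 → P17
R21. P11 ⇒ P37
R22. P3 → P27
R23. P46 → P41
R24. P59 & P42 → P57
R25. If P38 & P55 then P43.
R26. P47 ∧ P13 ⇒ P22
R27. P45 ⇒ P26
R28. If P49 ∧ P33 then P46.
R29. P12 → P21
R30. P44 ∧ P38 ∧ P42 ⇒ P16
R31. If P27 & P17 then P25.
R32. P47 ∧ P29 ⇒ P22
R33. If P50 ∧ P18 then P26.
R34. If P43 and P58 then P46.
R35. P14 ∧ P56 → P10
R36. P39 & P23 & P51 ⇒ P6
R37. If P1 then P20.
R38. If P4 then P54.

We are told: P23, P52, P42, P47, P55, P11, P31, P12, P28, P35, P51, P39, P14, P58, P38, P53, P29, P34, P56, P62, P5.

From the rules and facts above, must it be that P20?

Yes

P32  (by R8: P28, P42)
P15  (by R16: P5)
P3  (by R17: P15, P55)
P24  (by R19: P62, P35)
P37  (by R21: P11)
P27  (by R22: P3)
P43  (by R25: P38, P55)
P21  (by R29: P12)
P22  (by R32: P47, P29)
P46  (by R34: P43, P58)
P10  (by R35: P14, P56)
P6  (by R36: P39, P23, P51)
P8  (by R3: P10, P12)
P61  (by R6: P24, P52)
P30  (by R13: P37, P32, P14)
P18  (by R14: P6, P21, P29)
P17  (by R20: P30, P47)
P41  (by R23: P46)
P25  (by R31: P27, P17)
P44  (by R5: P61, P58)
P50  (by R9: P41, P8)
P16  (by R30: P44, P38, P42)
P26  (by R33: P50, P18)
P7  (by R18: P16, P29, P25)
P33  (by R10: P7, P51)
P19  (by R7: P33)
P40  (by R11: P19, P26, P29)
P1  (by R2: P40, P22)
P20  (by R37: P1)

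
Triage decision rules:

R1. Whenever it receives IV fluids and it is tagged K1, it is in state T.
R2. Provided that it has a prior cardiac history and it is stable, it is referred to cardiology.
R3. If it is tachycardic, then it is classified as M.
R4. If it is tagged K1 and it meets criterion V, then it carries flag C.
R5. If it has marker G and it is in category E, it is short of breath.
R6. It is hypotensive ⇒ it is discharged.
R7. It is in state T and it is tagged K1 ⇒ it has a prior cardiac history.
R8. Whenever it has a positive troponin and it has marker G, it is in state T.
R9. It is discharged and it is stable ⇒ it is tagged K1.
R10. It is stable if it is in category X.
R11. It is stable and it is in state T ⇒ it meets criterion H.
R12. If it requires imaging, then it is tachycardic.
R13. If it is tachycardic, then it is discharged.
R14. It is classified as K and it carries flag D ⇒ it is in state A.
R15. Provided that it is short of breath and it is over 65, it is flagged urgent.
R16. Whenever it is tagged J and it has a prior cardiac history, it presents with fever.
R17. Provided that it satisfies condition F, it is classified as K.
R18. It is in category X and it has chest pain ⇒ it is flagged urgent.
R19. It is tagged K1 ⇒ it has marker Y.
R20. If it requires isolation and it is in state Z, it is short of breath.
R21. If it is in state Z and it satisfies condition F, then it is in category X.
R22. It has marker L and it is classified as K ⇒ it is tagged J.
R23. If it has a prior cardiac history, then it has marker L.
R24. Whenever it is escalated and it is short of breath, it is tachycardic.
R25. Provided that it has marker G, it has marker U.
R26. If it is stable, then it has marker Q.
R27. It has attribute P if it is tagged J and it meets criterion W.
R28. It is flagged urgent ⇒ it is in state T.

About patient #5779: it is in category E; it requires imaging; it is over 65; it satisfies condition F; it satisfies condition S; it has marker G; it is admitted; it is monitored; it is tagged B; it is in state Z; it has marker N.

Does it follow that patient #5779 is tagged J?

By R5 (it has marker G, it is in category E): it is short of breath.
By R12 (it requires imaging): it is tachycardic.
By R13 (it is tachycardic): it is discharged.
By R15 (it is short of breath, it is over 65): it is flagged urgent.
By R17 (it satisfies condition F): it is classified as K.
By R21 (it is in state Z, it satisfies condition F): it is in category X.
By R28 (it is flagged urgent): it is in state T.
By R10 (it is in category X): it is stable.
By R9 (it is discharged, it is stable): it is tagged K1.
By R7 (it is in state T, it is tagged K1): it has a prior cardiac history.
By R23 (it has a prior cardiac history): it has marker L.
By R22 (it has marker L, it is classified as K): it is tagged J.

Yes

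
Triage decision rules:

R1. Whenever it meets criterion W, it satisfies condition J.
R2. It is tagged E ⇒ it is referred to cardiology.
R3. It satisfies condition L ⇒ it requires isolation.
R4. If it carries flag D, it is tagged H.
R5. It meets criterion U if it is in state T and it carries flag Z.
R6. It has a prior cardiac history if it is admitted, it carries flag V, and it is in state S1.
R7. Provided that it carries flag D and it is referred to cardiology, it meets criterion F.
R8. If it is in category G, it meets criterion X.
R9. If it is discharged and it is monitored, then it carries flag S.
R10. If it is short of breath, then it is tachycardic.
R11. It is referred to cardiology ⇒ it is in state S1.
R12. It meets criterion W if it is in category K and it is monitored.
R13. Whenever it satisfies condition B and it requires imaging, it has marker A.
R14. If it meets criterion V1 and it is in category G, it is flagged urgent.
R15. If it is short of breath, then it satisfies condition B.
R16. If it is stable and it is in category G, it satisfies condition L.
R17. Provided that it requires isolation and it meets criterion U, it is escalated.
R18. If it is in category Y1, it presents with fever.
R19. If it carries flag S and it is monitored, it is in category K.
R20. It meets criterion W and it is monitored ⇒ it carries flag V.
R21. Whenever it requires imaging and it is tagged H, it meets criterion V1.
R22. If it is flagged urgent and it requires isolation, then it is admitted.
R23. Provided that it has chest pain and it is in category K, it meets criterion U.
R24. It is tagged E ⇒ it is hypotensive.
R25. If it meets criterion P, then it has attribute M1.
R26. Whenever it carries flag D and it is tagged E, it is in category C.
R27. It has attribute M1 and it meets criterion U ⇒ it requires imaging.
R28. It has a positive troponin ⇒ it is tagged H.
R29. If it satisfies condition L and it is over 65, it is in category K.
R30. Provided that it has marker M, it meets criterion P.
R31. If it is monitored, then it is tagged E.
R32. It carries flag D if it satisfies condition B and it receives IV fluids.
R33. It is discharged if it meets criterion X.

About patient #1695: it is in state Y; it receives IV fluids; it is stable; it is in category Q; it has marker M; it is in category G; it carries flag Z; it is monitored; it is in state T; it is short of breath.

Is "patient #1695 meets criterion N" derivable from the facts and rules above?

No

Forward chaining from the given facts derives: meets criterion U, meets criterion X, is tachycardic, satisfies condition B, satisfies condition L, meets criterion P, is tagged E, carries flag D, is discharged, is referred to cardiology, requires isolation, is tagged H, meets criterion F, carries flag S, is in state S1, is escalated, is in category K, is hypotensive, has attribute M1, is in category C, requires imaging, meets criterion W, has marker A, carries flag V, meets criterion V1, satisfies condition J, is flagged urgent, is admitted, has a prior cardiac history.
No rule has "it meets criterion N" as its conclusion, and it is not among the given facts.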